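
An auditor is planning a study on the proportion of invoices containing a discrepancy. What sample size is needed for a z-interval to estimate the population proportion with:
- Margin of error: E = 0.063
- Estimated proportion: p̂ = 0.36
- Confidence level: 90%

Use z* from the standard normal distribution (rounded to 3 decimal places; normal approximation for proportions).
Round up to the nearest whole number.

Using z* for proportion z-interval (normal approximation).

For 90% confidence, z* = 1.645 (from standard normal table)

Sample size formula for proportion z-interval: n = z*²p̂(1-p̂)/E²

n = 1.645² × 0.36 × 0.64 / 0.063²
  = 2.706025 × 0.2304 / 0.003969
  = 157.0844

Round up to the nearest whole number: n = 158

158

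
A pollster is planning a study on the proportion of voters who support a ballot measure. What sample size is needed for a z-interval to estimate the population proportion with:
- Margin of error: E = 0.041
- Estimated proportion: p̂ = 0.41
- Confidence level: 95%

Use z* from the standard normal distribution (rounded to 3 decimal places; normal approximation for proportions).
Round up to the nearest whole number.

Using z* for proportion z-interval (normal approximation).

For 95% confidence, z* = 1.96 (from standard normal table)

Sample size formula for proportion z-interval: n = z*²p̂(1-p̂)/E²

n = 1.96² × 0.41 × 0.59 / 0.041²
  = 3.8416 × 0.2419 / 0.001681
  = 552.8156

Round up to the nearest whole number: n = 553

553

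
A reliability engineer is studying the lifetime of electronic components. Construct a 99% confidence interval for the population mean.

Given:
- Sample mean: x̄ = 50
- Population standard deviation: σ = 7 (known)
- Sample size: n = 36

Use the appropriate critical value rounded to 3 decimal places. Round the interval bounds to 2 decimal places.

The population standard deviation σ is known, so use a z-interval (standard normal critical value).

For 99% confidence, z* = 2.576 (from standard normal table)

Standard error: SE = σ/√n = 7/√36 = 1.166667

Margin of error: E = z* × SE = 2.576 × 1.166667 = 3.0053

Z-interval: x̄ ± E = 50 ± 3.0053 = (46.9947, 53.0053)

Rounded to 2 decimal places:

(46.99, 53.01)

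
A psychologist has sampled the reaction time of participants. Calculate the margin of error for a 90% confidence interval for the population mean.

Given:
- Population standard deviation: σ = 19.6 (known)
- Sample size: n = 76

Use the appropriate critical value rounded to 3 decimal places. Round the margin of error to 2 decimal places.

The population standard deviation σ is known, so use the z-interval margin of error formula.

For 90% confidence, z* = 1.645 (from standard normal table)

Margin of error formula for z-interval: E = z* × σ/√n

E = 1.645 × 19.6/√76
  = 1.645 × 2.248274
  = 3.6984

Rounded to 2 decimal places:

3.70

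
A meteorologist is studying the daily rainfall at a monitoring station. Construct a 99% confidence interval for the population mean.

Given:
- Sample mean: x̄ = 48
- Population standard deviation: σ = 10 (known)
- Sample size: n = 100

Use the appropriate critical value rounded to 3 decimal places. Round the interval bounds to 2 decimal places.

The population standard deviation σ is known, so use a z-interval (standard normal critical value).

For 99% confidence, z* = 2.576 (from standard normal table)

Standard error: SE = σ/√n = 10/√100 = 1.000000

Margin of error: E = z* × SE = 2.576 × 1.000000 = 2.5760

Z-interval: x̄ ± E = 48 ± 2.5760 = (45.4240, 50.5760)

Rounded to 2 decimal places:

(45.42, 50.58)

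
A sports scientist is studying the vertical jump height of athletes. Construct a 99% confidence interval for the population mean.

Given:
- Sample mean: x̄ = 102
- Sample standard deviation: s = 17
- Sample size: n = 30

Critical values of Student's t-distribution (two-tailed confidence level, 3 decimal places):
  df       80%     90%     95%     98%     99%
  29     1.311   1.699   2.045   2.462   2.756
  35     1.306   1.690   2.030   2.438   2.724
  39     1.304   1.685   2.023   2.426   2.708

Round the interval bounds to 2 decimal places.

The population standard deviation σ is unknown (only the sample standard deviation s is given), so use a t-interval with df = n - 1 = 30 - 1 = 29.

For 99% confidence with df = 29, t* = 2.756 (from t-table)

Standard error: SE = s/√n = 17/√30 = 3.103761

Margin of error: E = t* × SE = 2.756 × 3.103761 = 8.5540

T-interval: x̄ ± E = 102 ± 8.5540 = (93.4460, 110.5540)

Rounded to 2 decimal places:

(93.45, 110.55)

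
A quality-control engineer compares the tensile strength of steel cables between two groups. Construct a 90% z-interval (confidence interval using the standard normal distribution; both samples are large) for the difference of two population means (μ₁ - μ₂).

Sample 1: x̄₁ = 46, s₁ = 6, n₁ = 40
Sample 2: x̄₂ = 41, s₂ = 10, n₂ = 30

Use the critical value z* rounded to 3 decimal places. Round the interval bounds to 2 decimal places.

Both samples are large (n₁ = 40 ≥ 30, n₂ = 30 ≥ 30), so a z-interval for the difference of means applies.

Point estimate: x̄₁ - x̄₂ = 46 - 41 = 5

Standard error: SE = √(s₁²/n₁ + s₂²/n₂)
= √(6²/40 + 10²/30)
= √(0.900000 + 3.333333)
= 2.057507

For 90% confidence, z* = 1.645 (from standard normal table)
Margin of error: E = z* × SE = 1.645 × 2.057507 = 3.3846

Z-interval: (x̄₁ - x̄₂) ± E = 5 ± 3.3846 = (1.6154, 8.3846)

Rounded to 2 decimal places:

(1.62, 8.38)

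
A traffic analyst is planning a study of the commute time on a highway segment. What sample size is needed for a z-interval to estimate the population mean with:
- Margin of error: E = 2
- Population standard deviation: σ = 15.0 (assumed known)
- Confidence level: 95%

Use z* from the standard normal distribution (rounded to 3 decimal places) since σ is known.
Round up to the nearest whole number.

Using z* since population σ is known (z-interval formula).

For 95% confidence, z* = 1.96 (from standard normal table)

Sample size formula for z-interval: n = (z*σ/E)²

n = (1.96 × 15.0 / 2)²
  = (14.700000)²
  = 216.0900

Round up to the nearest whole number: n = 217

217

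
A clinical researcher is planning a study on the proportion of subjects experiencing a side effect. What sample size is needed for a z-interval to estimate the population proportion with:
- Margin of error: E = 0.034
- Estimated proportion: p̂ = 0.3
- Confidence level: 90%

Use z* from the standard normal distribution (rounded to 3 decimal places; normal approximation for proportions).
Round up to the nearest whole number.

Using z* for proportion z-interval (normal approximation).

For 90% confidence, z* = 1.645 (from standard normal table)

Sample size formula for proportion z-interval: n = z*²p̂(1-p̂)/E²

n = 1.645² × 0.3 × 0.7 / 0.034²
  = 2.706025 × 0.21 / 0.001156
  = 491.5789

Round up to the nearest whole number: n = 492

492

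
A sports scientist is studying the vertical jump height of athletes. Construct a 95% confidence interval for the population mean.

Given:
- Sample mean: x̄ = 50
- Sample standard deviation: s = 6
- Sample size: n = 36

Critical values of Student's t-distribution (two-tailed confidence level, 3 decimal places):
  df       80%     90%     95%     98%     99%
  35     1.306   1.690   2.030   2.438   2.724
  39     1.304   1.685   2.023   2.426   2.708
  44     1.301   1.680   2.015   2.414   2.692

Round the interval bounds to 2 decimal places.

The population standard deviation σ is unknown (only the sample standard deviation s is given), so use a t-interval with df = n - 1 = 36 - 1 = 35.

For 95% confidence with df = 35, t* = 2.030 (from t-table)

Standard error: SE = s/√n = 6/√36 = 1.000000

Margin of error: E = t* × SE = 2.030 × 1.000000 = 2.0300

T-interval: x̄ ± E = 50 ± 2.0300 = (47.9700, 52.0300)

Rounded to 2 decimal places:

(47.97, 52.03)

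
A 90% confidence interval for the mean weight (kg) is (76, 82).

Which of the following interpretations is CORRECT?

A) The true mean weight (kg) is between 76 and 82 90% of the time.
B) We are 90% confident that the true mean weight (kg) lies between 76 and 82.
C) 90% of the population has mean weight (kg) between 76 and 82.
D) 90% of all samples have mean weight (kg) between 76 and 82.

A confidence interval represents our confidence in the procedure, not a probability statement about the parameter.

Key concept: If we repeated this sampling process many times and computed a 90% CI each time, about 90% of those intervals would contain the true population parameter.

For this specific interval (76, 82):
- Midpoint (point estimate): 79
- Margin of error: 3

The correct interpretation is the one stating confidence that the true parameter lies in the interval — option B.

B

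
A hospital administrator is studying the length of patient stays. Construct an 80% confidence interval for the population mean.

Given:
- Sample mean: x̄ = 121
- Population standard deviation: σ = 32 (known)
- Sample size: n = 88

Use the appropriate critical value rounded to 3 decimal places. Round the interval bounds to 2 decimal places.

The population standard deviation σ is known, so use a z-interval (standard normal critical value).

For 80% confidence, z* = 1.282 (from standard normal table)

Standard error: SE = σ/√n = 32/√88 = 3.411211

Margin of error: E = z* × SE = 1.282 × 3.411211 = 4.3732

Z-interval: x̄ ± E = 121 ± 4.3732 = (116.6268, 125.3732)

Rounded to 2 decimal places:

(116.63, 125.37)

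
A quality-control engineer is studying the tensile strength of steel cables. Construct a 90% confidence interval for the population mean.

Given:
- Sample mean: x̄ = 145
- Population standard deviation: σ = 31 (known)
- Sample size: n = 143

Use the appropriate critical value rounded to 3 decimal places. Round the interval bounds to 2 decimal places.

The population standard deviation σ is known, so use a z-interval (standard normal critical value).

For 90% confidence, z* = 1.645 (from standard normal table)

Standard error: SE = σ/√n = 31/√143 = 2.592350

Margin of error: E = z* × SE = 1.645 × 2.592350 = 4.2644

Z-interval: x̄ ± E = 145 ± 4.2644 = (140.7356, 149.2644)

Rounded to 2 decimal places:

(140.74, 149.26)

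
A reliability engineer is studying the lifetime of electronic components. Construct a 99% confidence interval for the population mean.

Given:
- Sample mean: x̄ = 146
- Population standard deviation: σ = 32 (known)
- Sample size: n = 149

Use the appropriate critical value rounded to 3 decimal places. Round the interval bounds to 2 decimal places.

The population standard deviation σ is known, so use a z-interval (standard normal critical value).

For 99% confidence, z* = 2.576 (from standard normal table)

Standard error: SE = σ/√n = 32/√149 = 2.621542

Margin of error: E = z* × SE = 2.576 × 2.621542 = 6.7531

Z-interval: x̄ ± E = 146 ± 6.7531 = (139.2469, 152.7531)

Rounded to 2 decimal places:

(139.25, 152.75)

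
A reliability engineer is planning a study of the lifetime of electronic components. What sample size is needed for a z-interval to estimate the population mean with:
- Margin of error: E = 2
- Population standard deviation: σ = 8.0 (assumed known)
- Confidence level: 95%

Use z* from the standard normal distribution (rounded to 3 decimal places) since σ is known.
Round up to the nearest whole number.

Using z* since population σ is known (z-interval formula).

For 95% confidence, z* = 1.96 (from standard normal table)

Sample size formula for z-interval: n = (z*σ/E)²

n = (1.96 × 8.0 / 2)²
  = (7.840000)²
  = 61.4656

Round up to the nearest whole number: n = 62

62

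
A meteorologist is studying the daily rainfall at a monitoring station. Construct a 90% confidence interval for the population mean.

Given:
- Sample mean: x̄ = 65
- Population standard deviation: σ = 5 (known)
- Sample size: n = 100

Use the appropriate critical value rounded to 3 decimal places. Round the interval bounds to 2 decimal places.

The population standard deviation σ is known, so use a z-interval (standard normal critical value).

For 90% confidence, z* = 1.645 (from standard normal table)

Standard error: SE = σ/√n = 5/√100 = 0.500000

Margin of error: E = z* × SE = 1.645 × 0.500000 = 0.8225

Z-interval: x̄ ± E = 65 ± 0.8225 = (64.1775, 65.8225)

Rounded to 2 decimal places:

(64.18, 65.82)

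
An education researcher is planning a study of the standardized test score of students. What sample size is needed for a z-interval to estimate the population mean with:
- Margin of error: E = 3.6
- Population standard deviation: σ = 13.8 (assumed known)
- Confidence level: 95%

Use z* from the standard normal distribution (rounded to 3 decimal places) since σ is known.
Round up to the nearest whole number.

Using z* since population σ is known (z-interval formula).

For 95% confidence, z* = 1.96 (from standard normal table)

Sample size formula for z-interval: n = (z*σ/E)²

n = (1.96 × 13.8 / 3.6)²
  = (7.513333)²
  = 56.4502

Round up to the nearest whole number: n = 57

57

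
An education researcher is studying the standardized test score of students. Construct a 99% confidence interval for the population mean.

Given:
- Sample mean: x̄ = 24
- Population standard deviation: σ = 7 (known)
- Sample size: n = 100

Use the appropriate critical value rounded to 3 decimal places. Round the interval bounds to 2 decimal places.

The population standard deviation σ is known, so use a z-interval (standard normal critical value).

For 99% confidence, z* = 2.576 (from standard normal table)

Standard error: SE = σ/√n = 7/√100 = 0.700000

Margin of error: E = z* × SE = 2.576 × 0.700000 = 1.8032

Z-interval: x̄ ± E = 24 ± 1.8032 = (22.1968, 25.8032)

Rounded to 2 decimal places:

(22.20, 25.80)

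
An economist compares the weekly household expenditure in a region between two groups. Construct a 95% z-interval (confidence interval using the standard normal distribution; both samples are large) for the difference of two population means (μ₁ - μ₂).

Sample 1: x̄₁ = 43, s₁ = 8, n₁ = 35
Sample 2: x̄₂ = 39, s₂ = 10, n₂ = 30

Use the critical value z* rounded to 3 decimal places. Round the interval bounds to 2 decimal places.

Both samples are large (n₁ = 35 ≥ 30, n₂ = 30 ≥ 30), so a z-interval for the difference of means applies.

Point estimate: x̄₁ - x̄₂ = 43 - 39 = 4

Standard error: SE = √(s₁²/n₁ + s₂²/n₂)
= √(8²/35 + 10²/30)
= √(1.828571 + 3.333333)
= 2.271983

For 95% confidence, z* = 1.96 (from standard normal table)
Margin of error: E = z* × SE = 1.96 × 2.271983 = 4.4531

Z-interval: (x̄₁ - x̄₂) ± E = 4 ± 4.4531 = (-0.4531, 8.4531)

Rounded to 2 decimal places:

(-0.45, 8.45)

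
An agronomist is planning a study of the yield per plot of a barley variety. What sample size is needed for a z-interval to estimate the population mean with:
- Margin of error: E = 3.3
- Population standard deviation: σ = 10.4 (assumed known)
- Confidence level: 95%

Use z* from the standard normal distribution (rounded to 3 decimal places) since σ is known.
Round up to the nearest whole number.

Using z* since population σ is known (z-interval formula).

For 95% confidence, z* = 1.96 (from standard normal table)

Sample size formula for z-interval: n = (z*σ/E)²

n = (1.96 × 10.4 / 3.3)²
  = (6.176970)²
  = 38.1550

Round up to the nearest whole number: n = 39

39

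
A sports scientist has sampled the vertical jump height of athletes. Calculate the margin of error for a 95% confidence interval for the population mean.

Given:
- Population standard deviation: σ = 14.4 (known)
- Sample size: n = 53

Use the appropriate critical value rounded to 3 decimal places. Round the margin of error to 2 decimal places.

The population standard deviation σ is known, so use the z-interval margin of error formula.

For 95% confidence, z* = 1.96 (from standard normal table)

Margin of error formula for z-interval: E = z* × σ/√n

E = 1.96 × 14.4/√53
  = 1.96 × 1.977992
  = 3.8769

Rounded to 2 decimal places:

3.88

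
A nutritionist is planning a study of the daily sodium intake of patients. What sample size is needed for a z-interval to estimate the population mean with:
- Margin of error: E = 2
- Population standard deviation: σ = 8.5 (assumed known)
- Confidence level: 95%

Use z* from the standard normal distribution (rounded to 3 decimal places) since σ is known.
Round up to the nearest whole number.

Using z* since population σ is known (z-interval formula).

For 95% confidence, z* = 1.96 (from standard normal table)

Sample size formula for z-interval: n = (z*σ/E)²

n = (1.96 × 8.5 / 2)²
  = (8.330000)²
  = 69.3889

Round up to the nearest whole number: n = 70

70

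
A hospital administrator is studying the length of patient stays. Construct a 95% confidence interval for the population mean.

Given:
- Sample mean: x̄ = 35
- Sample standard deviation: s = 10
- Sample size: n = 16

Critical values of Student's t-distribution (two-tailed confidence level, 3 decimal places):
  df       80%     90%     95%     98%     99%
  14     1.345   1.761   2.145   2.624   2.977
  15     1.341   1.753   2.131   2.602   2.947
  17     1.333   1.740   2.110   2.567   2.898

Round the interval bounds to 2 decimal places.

The population standard deviation σ is unknown (only the sample standard deviation s is given), so use a t-interval with df = n - 1 = 16 - 1 = 15.

For 95% confidence with df = 15, t* = 2.131 (from t-table)

Standard error: SE = s/√n = 10/√16 = 2.500000

Margin of error: E = t* × SE = 2.131 × 2.500000 = 5.3275

T-interval: x̄ ± E = 35 ± 5.3275 = (29.6725, 40.3275)

Rounded to 2 decimal places:

(29.67, 40.33)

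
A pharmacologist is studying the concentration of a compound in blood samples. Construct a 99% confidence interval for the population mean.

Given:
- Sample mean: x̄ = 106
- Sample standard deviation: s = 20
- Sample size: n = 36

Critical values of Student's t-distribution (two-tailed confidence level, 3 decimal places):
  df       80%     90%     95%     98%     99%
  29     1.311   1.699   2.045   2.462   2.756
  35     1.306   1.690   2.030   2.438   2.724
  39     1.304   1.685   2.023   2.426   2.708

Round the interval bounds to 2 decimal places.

The population standard deviation σ is unknown (only the sample standard deviation s is given), so use a t-interval with df = n - 1 = 36 - 1 = 35.

For 99% confidence with df = 35, t* = 2.724 (from t-table)

Standard error: SE = s/√n = 20/√36 = 3.333333

Margin of error: E = t* × SE = 2.724 × 3.333333 = 9.0800

T-interval: x̄ ± E = 106 ± 9.0800 = (96.9200, 115.0800)

Rounded to 2 decimal places:

(96.92, 115.08)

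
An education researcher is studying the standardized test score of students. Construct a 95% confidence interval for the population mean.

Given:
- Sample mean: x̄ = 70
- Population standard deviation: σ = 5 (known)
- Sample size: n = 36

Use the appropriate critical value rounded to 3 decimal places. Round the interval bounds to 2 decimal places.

The population standard deviation σ is known, so use a z-interval (standard normal critical value).

For 95% confidence, z* = 1.96 (from standard normal table)

Standard error: SE = σ/√n = 5/√36 = 0.833333

Margin of error: E = z* × SE = 1.96 × 0.833333 = 1.6333

Z-interval: x̄ ± E = 70 ± 1.6333 = (68.3667, 71.6333)

Rounded to 2 decimal places:

(68.37, 71.63)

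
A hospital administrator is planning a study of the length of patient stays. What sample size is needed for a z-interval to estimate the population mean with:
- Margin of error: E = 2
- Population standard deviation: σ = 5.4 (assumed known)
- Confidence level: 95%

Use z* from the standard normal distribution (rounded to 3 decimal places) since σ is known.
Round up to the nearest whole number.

Using z* since population σ is known (z-interval formula).

For 95% confidence, z* = 1.96 (from standard normal table)

Sample size formula for z-interval: n = (z*σ/E)²

n = (1.96 × 5.4 / 2)²
  = (5.292000)²
  = 28.0053

Round up to the nearest whole number: n = 29

29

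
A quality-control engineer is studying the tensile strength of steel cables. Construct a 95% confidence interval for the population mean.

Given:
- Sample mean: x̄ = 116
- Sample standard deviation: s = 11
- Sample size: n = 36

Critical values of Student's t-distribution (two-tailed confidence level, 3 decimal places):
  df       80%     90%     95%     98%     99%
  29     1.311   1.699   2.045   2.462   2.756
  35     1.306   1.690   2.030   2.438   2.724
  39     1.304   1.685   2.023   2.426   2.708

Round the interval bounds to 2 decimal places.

The population standard deviation σ is unknown (only the sample standard deviation s is given), so use a t-interval with df = n - 1 = 36 - 1 = 35.

For 95% confidence with df = 35, t* = 2.030 (from t-table)

Standard error: SE = s/√n = 11/√36 = 1.833333

Margin of error: E = t* × SE = 2.030 × 1.833333 = 3.7217

T-interval: x̄ ± E = 116 ± 3.7217 = (112.2783, 119.7217)

Rounded to 2 decimal places:

(112.28, 119.72)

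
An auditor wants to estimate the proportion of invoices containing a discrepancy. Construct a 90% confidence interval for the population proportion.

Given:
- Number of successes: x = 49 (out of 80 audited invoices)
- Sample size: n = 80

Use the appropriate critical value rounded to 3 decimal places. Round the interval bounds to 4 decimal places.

Sample proportion: p̂ = 49/80 = 0.612500

Check conditions for normal approximation:
  np̂ = 49 ≥ 10 ✓
  n(1-p̂) = 31 ≥ 10 ✓

The sample is large enough, so use a z-interval (normal approximation) for the proportion.

For 90% confidence, z* = 1.645 (from standard normal table)

Standard error: SE = √(p̂(1-p̂)/n) = √(0.612500×0.387500/80) = 0.05446831

Margin of error: E = z* × SE = 1.645 × 0.05446831 = 0.089600

Z-interval: p̂ ± E = 0.612500 ± 0.089600 = (0.522900, 0.702100)

Rounded to 4 decimal places:

(0.5229, 0.7021)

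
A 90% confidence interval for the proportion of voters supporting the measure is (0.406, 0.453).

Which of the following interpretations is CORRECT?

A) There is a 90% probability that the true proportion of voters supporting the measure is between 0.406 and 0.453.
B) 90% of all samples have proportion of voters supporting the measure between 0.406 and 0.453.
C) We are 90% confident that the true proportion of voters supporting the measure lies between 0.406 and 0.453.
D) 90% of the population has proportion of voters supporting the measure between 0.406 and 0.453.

A confidence interval represents our confidence in the procedure, not a probability statement about the parameter.

Key concept: If we repeated this sampling process many times and computed a 90% CI each time, about 90% of those intervals would contain the true population parameter.

For this specific interval (0.406, 0.453):
- Midpoint (point estimate): 0.4295
- Margin of error: 0.0235

The correct interpretation is the one stating confidence that the true parameter lies in the interval — option C.

C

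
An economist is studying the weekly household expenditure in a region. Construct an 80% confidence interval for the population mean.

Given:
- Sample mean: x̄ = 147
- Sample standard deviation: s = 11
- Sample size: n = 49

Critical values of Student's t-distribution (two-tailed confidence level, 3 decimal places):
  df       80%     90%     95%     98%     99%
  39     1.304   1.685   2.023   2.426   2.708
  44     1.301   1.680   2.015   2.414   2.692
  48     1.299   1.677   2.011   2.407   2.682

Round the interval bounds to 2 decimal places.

The population standard deviation σ is unknown (only the sample standard deviation s is given), so use a t-interval with df = n - 1 = 49 - 1 = 48.

For 80% confidence with df = 48, t* = 1.299 (from t-table)

Standard error: SE = s/√n = 11/√49 = 1.571429

Margin of error: E = t* × SE = 1.299 × 1.571429 = 2.0413

T-interval: x̄ ± E = 147 ± 2.0413 = (144.9587, 149.0413)

Rounded to 2 decimal places:

(144.96, 149.04)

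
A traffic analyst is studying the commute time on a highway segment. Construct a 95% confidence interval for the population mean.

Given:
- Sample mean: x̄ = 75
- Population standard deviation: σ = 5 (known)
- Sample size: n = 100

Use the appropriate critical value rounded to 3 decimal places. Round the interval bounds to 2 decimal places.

The population standard deviation σ is known, so use a z-interval (standard normal critical value).

For 95% confidence, z* = 1.96 (from standard normal table)

Standard error: SE = σ/√n = 5/√100 = 0.500000

Margin of error: E = z* × SE = 1.96 × 0.500000 = 0.9800

Z-interval: x̄ ± E = 75 ± 0.9800 = (74.0200, 75.9800)

Rounded to 2 decimal places:

(74.02, 75.98)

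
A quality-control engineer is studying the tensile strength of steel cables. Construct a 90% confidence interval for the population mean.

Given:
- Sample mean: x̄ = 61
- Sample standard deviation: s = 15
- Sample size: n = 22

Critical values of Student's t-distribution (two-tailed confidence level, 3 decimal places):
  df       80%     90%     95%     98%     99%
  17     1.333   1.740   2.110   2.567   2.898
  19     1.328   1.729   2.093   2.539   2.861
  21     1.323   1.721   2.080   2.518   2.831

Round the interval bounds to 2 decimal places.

The population standard deviation σ is unknown (only the sample standard deviation s is given), so use a t-interval with df = n - 1 = 22 - 1 = 21.

For 90% confidence with df = 21, t* = 1.721 (from t-table)

Standard error: SE = s/√n = 15/√22 = 3.198011

Margin of error: E = t* × SE = 1.721 × 3.198011 = 5.5038

T-interval: x̄ ± E = 61 ± 5.5038 = (55.4962, 66.5038)

Rounded to 2 decimal places:

(55.50, 66.50)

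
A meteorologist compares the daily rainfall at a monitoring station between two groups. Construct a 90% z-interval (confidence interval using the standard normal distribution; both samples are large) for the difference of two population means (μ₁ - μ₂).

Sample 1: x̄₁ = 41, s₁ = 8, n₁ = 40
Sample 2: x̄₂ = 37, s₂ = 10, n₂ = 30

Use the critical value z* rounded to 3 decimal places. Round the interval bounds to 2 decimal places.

Both samples are large (n₁ = 40 ≥ 30, n₂ = 30 ≥ 30), so a z-interval for the difference of means applies.

Point estimate: x̄₁ - x̄₂ = 41 - 37 = 4

Standard error: SE = √(s₁²/n₁ + s₂²/n₂)
= √(8²/40 + 10²/30)
= √(1.600000 + 3.333333)
= 2.221111

For 90% confidence, z* = 1.645 (from standard normal table)
Margin of error: E = z* × SE = 1.645 × 2.221111 = 3.6537

Z-interval: (x̄₁ - x̄₂) ± E = 4 ± 3.6537 = (0.3463, 7.6537)

Rounded to 2 decimal places:

(0.35, 7.65)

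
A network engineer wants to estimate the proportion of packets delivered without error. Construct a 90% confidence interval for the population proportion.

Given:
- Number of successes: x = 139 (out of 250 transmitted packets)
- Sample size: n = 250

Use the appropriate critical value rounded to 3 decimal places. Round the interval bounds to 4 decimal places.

Sample proportion: p̂ = 139/250 = 0.556000

Check conditions for normal approximation:
  np̂ = 139 ≥ 10 ✓
  n(1-p̂) = 111 ≥ 10 ✓

The sample is large enough, so use a z-interval (normal approximation) for the proportion.

For 90% confidence, z* = 1.645 (from standard normal table)

Standard error: SE = √(p̂(1-p̂)/n) = √(0.556000×0.444000/250) = 0.03142381

Margin of error: E = z* × SE = 1.645 × 0.03142381 = 0.051692

Z-interval: p̂ ± E = 0.556000 ± 0.051692 = (0.504308, 0.607692)

Rounded to 4 decimal places:

(0.5043, 0.6077)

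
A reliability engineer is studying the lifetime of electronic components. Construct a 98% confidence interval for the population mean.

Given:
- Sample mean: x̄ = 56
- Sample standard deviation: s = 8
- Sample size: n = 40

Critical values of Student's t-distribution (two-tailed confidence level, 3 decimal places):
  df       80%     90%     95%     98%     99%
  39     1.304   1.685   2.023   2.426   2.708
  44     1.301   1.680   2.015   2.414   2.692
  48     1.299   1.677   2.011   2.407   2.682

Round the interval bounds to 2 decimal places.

The population standard deviation σ is unknown (only the sample standard deviation s is given), so use a t-interval with df = n - 1 = 40 - 1 = 39.

For 98% confidence with df = 39, t* = 2.426 (from t-table)

Standard error: SE = s/√n = 8/√40 = 1.264911

Margin of error: E = t* × SE = 2.426 × 1.264911 = 3.0687

T-interval: x̄ ± E = 56 ± 3.0687 = (52.9313, 59.0687)

Rounded to 2 decimal places:

(52.93, 59.07)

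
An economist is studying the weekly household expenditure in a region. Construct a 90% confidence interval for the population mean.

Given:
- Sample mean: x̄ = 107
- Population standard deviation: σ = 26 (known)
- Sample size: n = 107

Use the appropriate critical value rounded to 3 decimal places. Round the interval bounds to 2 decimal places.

The population standard deviation σ is known, so use a z-interval (standard normal critical value).

For 90% confidence, z* = 1.645 (from standard normal table)

Standard error: SE = σ/√n = 26/√107 = 2.513515

Margin of error: E = z* × SE = 1.645 × 2.513515 = 4.1347

Z-interval: x̄ ± E = 107 ± 4.1347 = (102.8653, 111.1347)

Rounded to 2 decimal places:

(102.87, 111.13)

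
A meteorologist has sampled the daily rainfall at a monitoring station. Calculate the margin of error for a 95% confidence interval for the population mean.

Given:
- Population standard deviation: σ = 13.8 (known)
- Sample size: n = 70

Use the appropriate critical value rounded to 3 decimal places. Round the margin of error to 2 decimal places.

The population standard deviation σ is known, so use the z-interval margin of error formula.

For 95% confidence, z* = 1.96 (from standard normal table)

Margin of error formula for z-interval: E = z* × σ/√n

E = 1.96 × 13.8/√70
  = 1.96 × 1.649415
  = 3.2329

Rounded to 2 decimal places:

3.23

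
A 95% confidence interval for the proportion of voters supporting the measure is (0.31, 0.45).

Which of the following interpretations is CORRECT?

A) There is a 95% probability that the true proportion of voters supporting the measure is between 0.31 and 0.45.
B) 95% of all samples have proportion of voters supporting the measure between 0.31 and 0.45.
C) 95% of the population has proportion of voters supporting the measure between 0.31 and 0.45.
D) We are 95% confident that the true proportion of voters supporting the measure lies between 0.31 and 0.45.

A confidence interval represents our confidence in the procedure, not a probability statement about the parameter.

Key concept: If we repeated this sampling process many times and computed a 95% CI each time, about 95% of those intervals would contain the true population parameter.

For this specific interval (0.31, 0.45):
- Midpoint (point estimate): 0.38
- Margin of error: 0.07

The correct interpretation is the one stating confidence that the true parameter lies in the interval — option D.

D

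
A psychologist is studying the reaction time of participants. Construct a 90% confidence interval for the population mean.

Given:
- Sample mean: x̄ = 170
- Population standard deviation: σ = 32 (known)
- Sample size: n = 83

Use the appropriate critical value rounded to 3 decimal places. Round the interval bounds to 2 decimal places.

The population standard deviation σ is known, so use a z-interval (standard normal critical value).

For 90% confidence, z* = 1.645 (from standard normal table)

Standard error: SE = σ/√n = 32/√83 = 3.512456

Margin of error: E = z* × SE = 1.645 × 3.512456 = 5.7780

Z-interval: x̄ ± E = 170 ± 5.7780 = (164.2220, 175.7780)

Rounded to 2 decimal places:

(164.22, 175.78)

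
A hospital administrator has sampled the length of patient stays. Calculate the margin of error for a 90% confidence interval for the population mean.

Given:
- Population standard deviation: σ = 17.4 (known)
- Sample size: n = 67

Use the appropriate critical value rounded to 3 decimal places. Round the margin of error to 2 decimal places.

The population standard deviation σ is known, so use the z-interval margin of error formula.

For 90% confidence, z* = 1.645 (from standard normal table)

Margin of error formula for z-interval: E = z* × σ/√n

E = 1.645 × 17.4/√67
  = 1.645 × 2.125748
  = 3.4969

Rounded to 2 decimal places:

3.50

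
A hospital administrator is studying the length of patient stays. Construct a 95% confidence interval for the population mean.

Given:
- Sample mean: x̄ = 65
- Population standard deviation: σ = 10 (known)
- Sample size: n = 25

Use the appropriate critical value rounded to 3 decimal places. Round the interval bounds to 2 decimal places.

The population standard deviation σ is known, so use a z-interval (standard normal critical value).

For 95% confidence, z* = 1.96 (from standard normal table)

Standard error: SE = σ/√n = 10/√25 = 2.000000

Margin of error: E = z* × SE = 1.96 × 2.000000 = 3.9200

Z-interval: x̄ ± E = 65 ± 3.9200 = (61.0800, 68.9200)

Rounded to 2 decimal places:

(61.08, 68.92)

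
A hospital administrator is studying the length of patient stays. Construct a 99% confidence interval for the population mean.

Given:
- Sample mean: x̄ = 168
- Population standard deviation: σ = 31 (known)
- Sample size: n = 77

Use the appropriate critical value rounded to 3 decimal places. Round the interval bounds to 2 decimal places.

The population standard deviation σ is known, so use a z-interval (standard normal critical value).

For 99% confidence, z* = 2.576 (from standard normal table)

Standard error: SE = σ/√n = 31/√77 = 3.532778

Margin of error: E = z* × SE = 2.576 × 3.532778 = 9.1004

Z-interval: x̄ ± E = 168 ± 9.1004 = (158.8996, 177.1004)

Rounded to 2 decimal places:

(158.90, 177.10)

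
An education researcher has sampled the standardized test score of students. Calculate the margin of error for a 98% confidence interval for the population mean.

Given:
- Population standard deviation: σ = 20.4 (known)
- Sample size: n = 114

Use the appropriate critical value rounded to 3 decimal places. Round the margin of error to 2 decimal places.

The population standard deviation σ is known, so use the z-interval margin of error formula.

For 98% confidence, z* = 2.326 (from standard normal table)

Margin of error formula for z-interval: E = z* × σ/√n

E = 2.326 × 20.4/√114
  = 2.326 × 1.910635
  = 4.4441

Rounded to 2 decimal places:

4.44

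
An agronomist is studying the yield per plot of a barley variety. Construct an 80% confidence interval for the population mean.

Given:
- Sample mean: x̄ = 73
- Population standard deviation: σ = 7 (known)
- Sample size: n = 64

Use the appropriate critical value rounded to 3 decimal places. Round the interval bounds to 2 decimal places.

The population standard deviation σ is known, so use a z-interval (standard normal critical value).

For 80% confidence, z* = 1.282 (from standard normal table)

Standard error: SE = σ/√n = 7/√64 = 0.875000

Margin of error: E = z* × SE = 1.282 × 0.875000 = 1.1218

Z-interval: x̄ ± E = 73 ± 1.1218 = (71.8782, 74.1218)

Rounded to 2 decimal places:

(71.88, 74.12)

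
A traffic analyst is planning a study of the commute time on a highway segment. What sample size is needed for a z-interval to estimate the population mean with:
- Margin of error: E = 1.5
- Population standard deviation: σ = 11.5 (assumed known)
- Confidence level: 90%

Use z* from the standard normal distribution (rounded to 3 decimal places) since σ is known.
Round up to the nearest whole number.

Using z* since population σ is known (z-interval formula).

For 90% confidence, z* = 1.645 (from standard normal table)

Sample size formula for z-interval: n = (z*σ/E)²

n = (1.645 × 11.5 / 1.5)²
  = (12.611667)²
  = 159.0541

Round up to the nearest whole number: n = 160

160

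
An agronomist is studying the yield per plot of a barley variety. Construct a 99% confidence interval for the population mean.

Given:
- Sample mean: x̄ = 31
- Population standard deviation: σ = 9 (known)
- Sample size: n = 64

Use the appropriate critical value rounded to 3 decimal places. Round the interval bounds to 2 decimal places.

The population standard deviation σ is known, so use a z-interval (standard normal critical value).

For 99% confidence, z* = 2.576 (from standard normal table)

Standard error: SE = σ/√n = 9/√64 = 1.125000

Margin of error: E = z* × SE = 2.576 × 1.125000 = 2.8980

Z-interval: x̄ ± E = 31 ± 2.8980 = (28.1020, 33.8980)

Rounded to 2 decimal places:

(28.10, 33.90)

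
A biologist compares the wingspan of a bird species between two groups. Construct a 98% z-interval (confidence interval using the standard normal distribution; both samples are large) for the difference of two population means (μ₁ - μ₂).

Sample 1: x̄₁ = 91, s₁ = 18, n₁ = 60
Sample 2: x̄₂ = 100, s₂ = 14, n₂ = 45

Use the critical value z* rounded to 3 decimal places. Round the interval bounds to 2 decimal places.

Both samples are large (n₁ = 60 ≥ 30, n₂ = 45 ≥ 30), so a z-interval for the difference of means applies.

Point estimate: x̄₁ - x̄₂ = 91 - 100 = -9

Standard error: SE = √(s₁²/n₁ + s₂²/n₂)
= √(18²/60 + 14²/45)
= √(5.40000000 + 4.35555556)
= 3.12338847

For 98% confidence, z* = 2.326 (from standard normal table)
Margin of error: E = z* × SE = 2.326 × 3.12338847 = 7.265002

Z-interval: (x̄₁ - x̄₂) ± E = -9 ± 7.265002 = (-16.265002, -1.734998)

Rounded to 2 decimal places:

(-16.27, -1.73)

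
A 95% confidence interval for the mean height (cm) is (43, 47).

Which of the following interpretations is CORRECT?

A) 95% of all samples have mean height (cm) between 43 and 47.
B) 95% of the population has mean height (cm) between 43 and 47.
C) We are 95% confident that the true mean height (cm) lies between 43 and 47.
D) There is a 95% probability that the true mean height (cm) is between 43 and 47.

A confidence interval represents our confidence in the procedure, not a probability statement about the parameter.

Key concept: If we repeated this sampling process many times and computed a 95% CI each time, about 95% of those intervals would contain the true population parameter.

For this specific interval (43, 47):
- Midpoint (point estimate): 45
- Margin of error: 2

The correct interpretation is the one stating confidence that the true parameter lies in the interval — option C.

C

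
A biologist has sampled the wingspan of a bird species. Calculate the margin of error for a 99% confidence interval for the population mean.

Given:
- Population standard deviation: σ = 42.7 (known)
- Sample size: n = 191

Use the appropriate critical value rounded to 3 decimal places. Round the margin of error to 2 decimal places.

The population standard deviation σ is known, so use the z-interval margin of error formula.

For 99% confidence, z* = 2.576 (from standard normal table)

Margin of error formula for z-interval: E = z* × σ/√n

E = 2.576 × 42.7/√191
  = 2.576 × 3.089664
  = 7.9590

Rounded to 2 decimal places:

7.96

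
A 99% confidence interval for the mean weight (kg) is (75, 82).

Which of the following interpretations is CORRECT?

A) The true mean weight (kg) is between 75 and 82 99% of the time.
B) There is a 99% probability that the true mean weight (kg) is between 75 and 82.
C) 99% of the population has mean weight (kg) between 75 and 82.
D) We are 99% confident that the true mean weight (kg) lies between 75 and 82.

A confidence interval represents our confidence in the procedure, not a probability statement about the parameter.

Key concept: If we repeated this sampling process many times and computed a 99% CI each time, about 99% of those intervals would contain the true population parameter.

For this specific interval (75, 82):
- Midpoint (point estimate): 78.5
- Margin of error: 3.5

The correct interpretation is the one stating confidence that the true parameter lies in the interval — option D.

D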